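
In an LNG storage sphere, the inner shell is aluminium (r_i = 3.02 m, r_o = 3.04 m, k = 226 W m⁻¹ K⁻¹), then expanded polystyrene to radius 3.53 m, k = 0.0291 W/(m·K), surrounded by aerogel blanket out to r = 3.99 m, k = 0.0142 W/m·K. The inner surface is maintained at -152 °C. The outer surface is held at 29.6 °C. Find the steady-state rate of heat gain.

Q = 590 W

Series thermal resistances, inner to outer:
  R_aluminium = (1/3.02 − 1/3.04)/(4πk) = 0.002178/(4π·226) = 7.671×10^-7 K/W
  R_expanded polystyrene = (1/3.04 − 1/3.53)/(4πk) = 0.04566/(4π·0.0291) = 0.1249 K/W
  R_aerogel blanket = (1/3.53 − 1/3.99)/(4πk) = 0.03266/(4π·0.0142) = 0.1830 K/W
ΣR = 7.671×10^-7 + 0.1249 + 0.1830 = 0.3079 K/W
Q = ΔT/ΣR = (-152 °C − 29.6 °C)/0.3079 = -590 W
(Negative Q ⇒ heat flows inward; heat gain = 590 W.)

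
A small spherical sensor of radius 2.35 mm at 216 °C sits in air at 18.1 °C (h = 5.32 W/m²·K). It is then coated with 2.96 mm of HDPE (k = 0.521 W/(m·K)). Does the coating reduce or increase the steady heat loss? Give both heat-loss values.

increases: 0.0731 → 0.349 W

Critical radius for a sphere: r_cr = 2k/h = 0.196 m = 19.6 cm.
Outer radius after coating: r₂ = 0.00235 + 0.00296 = 0.00531 m.
Since r₁ < r_cr and r₂ ≤ r_cr, the coating moves toward the maximum at r_cr — heat loss rises.
Bare: R = 1/(4πr₁²h) = 2709 K/W; Q = 197.9/2709 = 0.0731 W.
Coated: R = R_cond + R_conv = 566.7 K/W; Q = 197.9/566.7 = 0.349 W.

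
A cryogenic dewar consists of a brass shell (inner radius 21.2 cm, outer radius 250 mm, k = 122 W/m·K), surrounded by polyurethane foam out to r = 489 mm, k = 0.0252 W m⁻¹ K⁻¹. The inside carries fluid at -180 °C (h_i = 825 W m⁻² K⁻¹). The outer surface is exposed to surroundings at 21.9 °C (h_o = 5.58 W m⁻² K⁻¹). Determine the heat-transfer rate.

Q = 32.4 W

Resistance network (inner→outer):
  R_conv,in = 1/(4πr²h) = 1/(4π·0.212²·825) = 0.002146 K/W
  R_brass = (1/0.212 − 1/0.250)/(4πk) = 0.7170/(4π·122) = 4.677×10^-4 K/W
  R_polyurethane foam = (1/0.250 − 1/0.489)/(4πk) = 1.955/(4π·0.0252) = 6.174 K/W
  R_conv,out = 1/(4πr²h) = 1/(4π·0.489²·5.58) = 0.05964 K/W
ΣR = 0.002146 + 4.677×10^-4 + 6.174 + 0.05964 = 6.236 K/W
Q = ΔT/ΣR = (-180 °C − 21.9 °C)/6.236 = -32.4 W
(Negative Q ⇒ heat flows inward; heat gain = 32.4 W.)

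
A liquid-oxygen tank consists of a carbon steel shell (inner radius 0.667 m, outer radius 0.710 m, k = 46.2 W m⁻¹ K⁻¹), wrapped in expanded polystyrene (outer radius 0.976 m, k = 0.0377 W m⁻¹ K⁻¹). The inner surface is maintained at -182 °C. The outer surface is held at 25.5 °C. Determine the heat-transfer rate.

Q = 256 W

Resistance network (inner→outer):
  R_carbon steel = (1/0.667 − 1/0.710)/(4πk) = 0.09080/(4π·46.2) = 1.564×10^-4 K/W
  R_expanded polystyrene = (1/0.710 − 1/0.976)/(4πk) = 0.3839/(4π·0.0377) = 0.8103 K/W
ΣR = 1.564×10^-4 + 0.8103 = 0.8105 K/W
Q = ΔT/ΣR = (-182 °C − 25.5 °C)/0.8105 = -256 W
(Negative Q ⇒ heat flows inward; heat gain = 256 W.)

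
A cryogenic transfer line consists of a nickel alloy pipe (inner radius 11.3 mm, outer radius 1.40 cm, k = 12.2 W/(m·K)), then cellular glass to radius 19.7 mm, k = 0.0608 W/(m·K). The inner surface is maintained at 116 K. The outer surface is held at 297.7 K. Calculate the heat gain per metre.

Q' = 203 W/m

Treat each layer as a resistance in series:
  R'_nickel alloy = ln(0.0140/0.0113)/(2πk) = 0.2143/(2π·12.2) = 0.002795 m·K/W
  R'_cellular glass = ln(0.0197/0.0140)/(2πk) = 0.3416/(2π·0.0608) = 0.8941 m·K/W
ΣR = 0.002795 + 0.8941 = 0.8969 m·K/W
Q' = ΔT/ΣR = (116 K − 297.7 K)/0.8969 = -203 W/m
(Negative Q' ⇒ heat flows inward; heat gain = 203 W/m.)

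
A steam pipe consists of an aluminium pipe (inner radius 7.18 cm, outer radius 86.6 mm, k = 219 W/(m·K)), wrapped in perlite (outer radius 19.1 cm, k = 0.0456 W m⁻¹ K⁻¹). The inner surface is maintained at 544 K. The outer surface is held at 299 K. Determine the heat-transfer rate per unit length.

Treat each layer as a resistance in series:
  R'_aluminium = ln(0.0866/0.0718)/(2πk) = 0.1874/(2π·219) = 1.362×10^-4 m·K/W
  R'_perlite = ln(0.191/0.0866)/(2πk) = 0.7910/(2π·0.0456) = 2.761 m·K/W
ΣR = 1.362×10^-4 + 2.761 = 2.761 m·K/W
Q' = ΔT/ΣR = (544 K − 299 K)/2.761 = 88.7 W/m

Q' = 88.7 W/m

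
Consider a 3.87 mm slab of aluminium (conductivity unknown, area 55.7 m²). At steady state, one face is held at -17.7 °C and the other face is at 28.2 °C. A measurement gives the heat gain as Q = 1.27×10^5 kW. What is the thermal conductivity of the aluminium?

ΣR = ΔT/Q = |-17.7 − 28.2|/1.27×10^8 = 3.614×10^-7 K/W
L/(kA) = 3.614×10^-7 ⇒ k = 0.00387/(3.614×10^-7·55.7) = 192 W/m·K

k = 192 W/m·K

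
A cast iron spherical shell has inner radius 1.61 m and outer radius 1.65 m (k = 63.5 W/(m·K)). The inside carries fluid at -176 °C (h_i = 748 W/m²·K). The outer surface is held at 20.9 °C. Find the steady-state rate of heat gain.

Series thermal resistances, inner to outer:
  R_conv,in = 1/(4πr²h) = 1/(4π·1.61²·748) = 4.104×10^-5 K/W
  R_cast iron = (1/1.61 − 1/1.65)/(4πk) = 0.01506/(4π·63.5) = 1.887×10^-5 K/W
ΣR = 4.104×10^-5 + 1.887×10^-5 = 5.991×10^-5 K/W
Q = ΔT/ΣR = (-176 °C − 20.9 °C)/5.991×10^-5 = -3.29×10^6 W
(Negative Q ⇒ heat flows inward; heat gain = 3.29×10^6 W.)

Q = 3.29×10^6 W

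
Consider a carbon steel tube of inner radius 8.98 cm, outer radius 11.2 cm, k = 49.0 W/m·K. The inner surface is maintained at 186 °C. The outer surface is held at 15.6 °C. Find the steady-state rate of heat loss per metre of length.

Q' = 2πk·ΔT/ln(r₂/r₁) = 2π × 49.0 × 170.4 / ln(0.112/0.0898) = 2.37×10^5 W/m

Q' = 237 kW/m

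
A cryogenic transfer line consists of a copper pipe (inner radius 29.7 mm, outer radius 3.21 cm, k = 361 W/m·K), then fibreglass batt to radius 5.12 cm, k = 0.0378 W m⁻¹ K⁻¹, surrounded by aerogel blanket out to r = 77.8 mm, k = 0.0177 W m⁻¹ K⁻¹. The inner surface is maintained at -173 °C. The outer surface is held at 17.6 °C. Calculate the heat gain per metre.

Q' = 33.3 W/m

Series thermal resistances, inner to outer:
  R'_copper = ln(0.0321/0.0297)/(2πk) = 0.07771/(2π·361) = 3.426×10^-5 m·K/W
  R'_fibreglass batt = ln(0.0512/0.0321)/(2πk) = 0.4669/(2π·0.0378) = 1.966 m·K/W
  R'_aerogel blanket = ln(0.0778/0.0512)/(2πk) = 0.4184/(2π·0.0177) = 3.762 m·K/W
ΣR = 3.426×10^-5 + 1.966 + 3.762 = 5.728 m·K/W
Q' = ΔT/ΣR = (-173 °C − 17.6 °C)/5.728 = -33.3 W/m
(Negative Q' ⇒ heat flows inward; heat gain = 33.3 W/m.)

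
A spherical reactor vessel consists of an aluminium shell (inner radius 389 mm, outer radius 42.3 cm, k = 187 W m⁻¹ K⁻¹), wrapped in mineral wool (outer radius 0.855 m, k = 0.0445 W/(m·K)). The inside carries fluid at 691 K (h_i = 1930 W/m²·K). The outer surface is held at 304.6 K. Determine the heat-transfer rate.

Treat each layer as a resistance in series:
  R_conv,in = 1/(4πr²h) = 1/(4π·0.389²·1930) = 2.725×10^-4 K/W
  R_aluminium = (1/0.389 − 1/0.423)/(4πk) = 0.2066/(4π·187) = 8.793×10^-5 K/W
  R_mineral wool = (1/0.423 − 1/0.855)/(4πk) = 1.194/(4π·0.0445) = 2.136 K/W
ΣR = 2.725×10^-4 + 8.793×10^-5 + 2.136 = 2.136 K/W
Q = ΔT/ΣR = (691 K − 304.6 K)/2.136 = 181 W

Q = 181 W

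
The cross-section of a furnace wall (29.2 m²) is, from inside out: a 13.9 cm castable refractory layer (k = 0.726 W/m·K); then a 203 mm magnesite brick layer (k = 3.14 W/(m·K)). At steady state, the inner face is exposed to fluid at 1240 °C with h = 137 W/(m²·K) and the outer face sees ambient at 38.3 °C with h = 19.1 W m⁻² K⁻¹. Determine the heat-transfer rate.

Q = 1.11×10^5 W

Treat each layer as a resistance in series:
  R_conv,in = 1/(hA) = 1/(137·29.2) = 2.500×10^-4 K/W
  R_castable refractory = L/(kA) = 0.139/(0.726·29.2) = 0.006557 K/W
  R_magnesite brick = L/(kA) = 0.203/(3.14·29.2) = 0.002214 K/W
  R_conv,out = 1/(hA) = 1/(19.1·29.2) = 0.001793 K/W
ΣR = 2.500×10^-4 + 0.006557 + 0.002214 + 0.001793 = 0.01081 K/W
Q = ΔT/ΣR = (1240 °C − 38.3 °C)/0.01081 = 1.11×10^5 W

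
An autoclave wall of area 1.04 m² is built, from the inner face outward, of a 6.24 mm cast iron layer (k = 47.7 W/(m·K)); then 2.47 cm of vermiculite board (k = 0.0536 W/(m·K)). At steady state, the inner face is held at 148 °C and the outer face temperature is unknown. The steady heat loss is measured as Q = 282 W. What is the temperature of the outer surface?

T_out = 23.0 °C

Series resistances:
  R_cast iron = L/(kA) = 0.00624/(47.7·1.04) = 1.258×10^-4 K/W
  R_vermiculite board = L/(kA) = 0.0247/(0.0536·1.04) = 0.4431 K/W
ΣR = 0.4432 K/W
ΔT = Q·ΣR = 282 × 0.4432 = 125.0 K
Heat flows outward, so T_out = T_in − ΔT = 148 − 125.0 = 23.0 °C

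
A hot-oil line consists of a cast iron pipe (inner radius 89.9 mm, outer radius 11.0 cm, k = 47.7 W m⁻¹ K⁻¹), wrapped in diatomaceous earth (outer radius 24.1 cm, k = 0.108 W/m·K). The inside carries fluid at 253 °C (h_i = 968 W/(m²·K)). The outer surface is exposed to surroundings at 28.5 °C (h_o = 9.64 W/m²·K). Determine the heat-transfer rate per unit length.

Treat each layer as a resistance in series:
  R'_conv,in = 1/(2πr h) = 1/(2π·0.0899·968) = 0.001829 m·K/W
  R'_cast iron = ln(0.110/0.0899)/(2πk) = 0.2018/(2π·47.7) = 6.733×10^-4 m·K/W
  R'_diatomaceous earth = ln(0.241/0.110)/(2πk) = 0.7843/(2π·0.108) = 1.156 m·K/W
  R'_conv,out = 1/(2πr h) = 1/(2π·0.241·9.64) = 0.06851 m·K/W
ΣR = 0.001829 + 6.733×10^-4 + 1.156 + 0.06851 = 1.227 m·K/W
Q' = ΔT/ΣR = (253 °C − 28.5 °C)/1.227 = 183 W/m

Q' = 183 W/m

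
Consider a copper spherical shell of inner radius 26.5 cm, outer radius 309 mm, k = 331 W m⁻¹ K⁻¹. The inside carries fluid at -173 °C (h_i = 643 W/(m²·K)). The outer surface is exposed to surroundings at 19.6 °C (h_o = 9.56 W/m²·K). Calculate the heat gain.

Q = 2160 W

Treat each layer as a resistance in series:
  R_conv,in = 1/(4πr²h) = 1/(4π·0.265²·643) = 0.001762 K/W
  R_copper = (1/0.265 − 1/0.309)/(4πk) = 0.5373/(4π·331) = 1.292×10^-4 K/W
  R_conv,out = 1/(4πr²h) = 1/(4π·0.309²·9.56) = 0.08718 K/W
ΣR = 0.001762 + 1.292×10^-4 + 0.08718 = 0.08907 K/W
Q = ΔT/ΣR = (-173 °C − 19.6 °C)/0.08907 = -2160 W
(Negative Q ⇒ heat flows inward; heat gain = 2160 W.)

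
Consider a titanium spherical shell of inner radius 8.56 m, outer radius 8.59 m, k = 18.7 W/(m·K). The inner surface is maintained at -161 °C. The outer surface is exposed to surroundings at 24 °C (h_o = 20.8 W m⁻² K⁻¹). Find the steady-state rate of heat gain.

Treat each layer as a resistance in series:
  R_titanium = (1/8.56 − 1/8.59)/(4πk) = 4.080×10^-4/(4π·18.7) = 1.736×10^-6 K/W
  R_conv,out = 1/(4πr²h) = 1/(4π·8.59²·20.8) = 5.185×10^-5 K/W
ΣR = 1.736×10^-6 + 5.185×10^-5 = 5.359×10^-5 K/W
Q = ΔT/ΣR = (-161 °C − 24 °C)/5.359×10^-5 = -3.45×10^6 W
(Negative Q ⇒ heat flows inward; heat gain = 3.45×10^6 W.)

Q = 3450 kW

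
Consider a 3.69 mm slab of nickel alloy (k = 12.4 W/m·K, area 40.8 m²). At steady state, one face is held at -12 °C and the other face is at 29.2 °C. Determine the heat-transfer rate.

Q = 5.65×10^6 W

Q = kA·ΔT/L = 12.4 × 40.8 × |-12 °C − 29.2 °C| / 0.00369 = 5.65×10^6 W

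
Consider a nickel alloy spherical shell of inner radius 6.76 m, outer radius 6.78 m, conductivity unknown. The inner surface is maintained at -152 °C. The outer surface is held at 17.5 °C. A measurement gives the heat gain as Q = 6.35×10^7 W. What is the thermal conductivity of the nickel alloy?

k = 13.0 W/m·K

ΣR = ΔT/Q = |-152 − 17.5|/6.35×10^7 = 2.669×10^-6 K/W
(1/r₁−1/r₂)/(4πk) = 2.669×10^-6 ⇒ k = 4.364×10^-4/(4π·2.669×10^-6) = 13.0 W/m·K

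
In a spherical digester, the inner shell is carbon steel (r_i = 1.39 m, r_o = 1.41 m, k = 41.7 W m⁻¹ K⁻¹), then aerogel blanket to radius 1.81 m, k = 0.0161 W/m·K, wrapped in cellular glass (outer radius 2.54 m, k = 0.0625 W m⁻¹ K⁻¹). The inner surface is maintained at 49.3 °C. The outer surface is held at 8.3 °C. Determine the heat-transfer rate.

Series thermal resistances, inner to outer:
  R_carbon steel = (1/1.39 − 1/1.41)/(4πk) = 0.01020/(4π·41.7) = 1.947×10^-5 K/W
  R_aerogel blanket = (1/1.41 − 1/1.81)/(4πk) = 0.1567/(4π·0.0161) = 0.7747 K/W
  R_cellular glass = (1/1.81 − 1/2.54)/(4πk) = 0.1588/(4π·0.0625) = 0.2022 K/W
ΣR = 1.947×10^-5 + 0.7747 + 0.2022 = 0.9769 K/W
Q = ΔT/ΣR = (49.3 °C − 8.3 °C)/0.9769 = 42.0 W

Q = 42.0 W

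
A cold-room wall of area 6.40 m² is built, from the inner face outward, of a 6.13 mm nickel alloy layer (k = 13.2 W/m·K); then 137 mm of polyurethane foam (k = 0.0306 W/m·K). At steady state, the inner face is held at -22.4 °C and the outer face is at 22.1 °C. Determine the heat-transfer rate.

Series thermal resistances, inner to outer:
  R_nickel alloy = L/(kA) = 0.00613/(13.2·6.40) = 7.256×10^-5 K/W
  R_polyurethane foam = L/(kA) = 0.137/(0.0306·6.40) = 0.6996 K/W
ΣR = 7.256×10^-5 + 0.6996 = 0.6997 K/W
Q = ΔT/ΣR = (-22.4 °C − 22.1 °C)/0.6997 = -63.6 W
(Negative Q ⇒ heat flows inward; heat gain = 63.6 W.)

Q = 63.6 W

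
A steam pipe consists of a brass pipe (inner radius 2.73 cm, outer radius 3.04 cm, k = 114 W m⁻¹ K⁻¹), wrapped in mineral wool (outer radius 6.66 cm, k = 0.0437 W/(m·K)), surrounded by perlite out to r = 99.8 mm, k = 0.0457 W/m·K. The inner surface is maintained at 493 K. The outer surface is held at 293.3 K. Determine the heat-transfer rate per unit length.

Q' = 46.8 W/m

Series thermal resistances, inner to outer:
  R'_brass = ln(0.0304/0.0273)/(2πk) = 0.1076/(2π·114) = 1.502×10^-4 m·K/W
  R'_mineral wool = ln(0.0666/0.0304)/(2πk) = 0.7843/(2π·0.0437) = 2.856 m·K/W
  R'_perlite = ln(0.0998/0.0666)/(2πk) = 0.4045/(2π·0.0457) = 1.409 m·K/W
ΣR = 1.502×10^-4 + 2.856 + 1.409 = 4.265 m·K/W
Q' = ΔT/ΣR = (493 K − 293.3 K)/4.265 = 46.8 W/m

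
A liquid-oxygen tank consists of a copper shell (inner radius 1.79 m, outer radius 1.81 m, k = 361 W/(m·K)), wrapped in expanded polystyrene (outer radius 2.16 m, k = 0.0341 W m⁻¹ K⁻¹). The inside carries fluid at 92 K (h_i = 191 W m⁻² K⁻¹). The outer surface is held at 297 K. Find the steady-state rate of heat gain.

Q = 981 W

Series thermal resistances, inner to outer:
  R_conv,in = 1/(4πr²h) = 1/(4π·1.79²·191) = 1.300×10^-4 K/W
  R_copper = (1/1.79 − 1/1.81)/(4πk) = 0.006173/(4π·361) = 1.361×10^-6 K/W
  R_expanded polystyrene = (1/1.81 − 1/2.16)/(4πk) = 0.08952/(4π·0.0341) = 0.2089 K/W
ΣR = 1.300×10^-4 + 1.361×10^-6 + 0.2089 = 0.2090 K/W
Q = ΔT/ΣR = (92 K − 297 K)/0.2090 = -981 W
(Negative Q ⇒ heat flows inward; heat gain = 981 W.)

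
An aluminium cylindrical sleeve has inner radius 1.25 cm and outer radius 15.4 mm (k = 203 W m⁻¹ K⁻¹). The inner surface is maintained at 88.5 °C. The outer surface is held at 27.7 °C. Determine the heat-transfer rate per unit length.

Q' = 2πk·ΔT/ln(r₂/r₁) = 2π × 203 × 60.8 / ln(0.0154/0.0125) = 3.72×10^5 W/m

Q' = 3.72×10^5 W/m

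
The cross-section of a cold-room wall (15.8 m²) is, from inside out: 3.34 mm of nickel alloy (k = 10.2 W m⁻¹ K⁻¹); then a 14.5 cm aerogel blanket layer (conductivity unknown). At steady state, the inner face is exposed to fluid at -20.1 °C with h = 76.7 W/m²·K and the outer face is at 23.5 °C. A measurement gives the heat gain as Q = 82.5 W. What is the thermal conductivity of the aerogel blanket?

k = 0.0174 W/m·K

ΣR = ΔT/Q = |-20.1 − 23.5|/82.5 = 0.5285 K/W
Known resistances:
  R_conv,in = 1/(hA) = 1/(76.7·15.8) = 8.252×10^-4 K/W
  R_nickel alloy = L/(kA) = 0.00334/(10.2·15.8) = 2.072×10^-5 K/W
R_aerogel blanket = ΣR − ΣR_known = 0.5285 − 8.459×10^-4 = 0.5277 K/W
L/(kA) = 0.5277 ⇒ k = 0.145/(0.5277·15.8) = 0.0174 W/m·K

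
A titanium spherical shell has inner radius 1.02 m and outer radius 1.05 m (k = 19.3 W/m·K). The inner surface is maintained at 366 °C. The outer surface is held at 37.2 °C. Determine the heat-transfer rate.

Q = 2850 kW

Q = 4πk·ΔT/(1/r₁ − 1/r₂) = 4π × 19.3 × 328.8 / (1/1.02 − 1/1.05) = 2.85×10^6 W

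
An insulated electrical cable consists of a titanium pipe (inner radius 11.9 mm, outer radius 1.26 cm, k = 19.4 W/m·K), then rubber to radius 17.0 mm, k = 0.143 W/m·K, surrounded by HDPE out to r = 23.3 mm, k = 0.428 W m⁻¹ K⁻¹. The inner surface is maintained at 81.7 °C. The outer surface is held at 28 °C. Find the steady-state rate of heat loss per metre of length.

Resistance network (inner→outer):
  R'_titanium = ln(0.0126/0.0119)/(2πk) = 0.05716/(2π·19.4) = 4.689×10^-4 m·K/W
  R'_rubber = ln(0.0170/0.0126)/(2πk) = 0.2995/(2π·0.143) = 0.3334 m·K/W
  R'_HDPE = ln(0.0233/0.0170)/(2πk) = 0.3152/(2π·0.428) = 0.1172 m·K/W
ΣR = 4.689×10^-4 + 0.3334 + 0.1172 = 0.4511 m·K/W
Q' = ΔT/ΣR = (81.7 °C − 28 °C)/0.4511 = 119 W/m

Q' = 119 W/m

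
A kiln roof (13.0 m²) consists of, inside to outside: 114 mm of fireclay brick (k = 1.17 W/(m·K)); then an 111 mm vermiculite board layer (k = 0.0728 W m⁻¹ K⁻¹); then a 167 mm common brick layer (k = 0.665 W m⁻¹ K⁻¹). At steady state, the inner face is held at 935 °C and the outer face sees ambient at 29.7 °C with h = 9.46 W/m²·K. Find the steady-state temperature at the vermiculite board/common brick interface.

T = 193 °C

Treat each layer as a resistance in series:
  R_fireclay brick = L/(kA) = 0.114/(1.17·13.0) = 0.007495 K/W
  R_vermiculite board = L/(kA) = 0.111/(0.0728·13.0) = 0.1173 K/W
  R_common brick = L/(kA) = 0.167/(0.665·13.0) = 0.01932 K/W
  R_conv,out = 1/(hA) = 1/(9.46·13.0) = 0.008131 K/W
ΣR = 0.007495 + 0.1173 + 0.01932 + 0.008131 = 0.1522 K/W
Q = ΔT/ΣR = (935 °C − 29.7 °C)/0.1522 = 5948 W
From the inner boundary to the vermiculite board/common brick interface, ΣR_partial = 0.1248 K/W.
T_interface = T_in − Q·ΣR_partial = 935 °C − (5948)(0.1248) = 193 °C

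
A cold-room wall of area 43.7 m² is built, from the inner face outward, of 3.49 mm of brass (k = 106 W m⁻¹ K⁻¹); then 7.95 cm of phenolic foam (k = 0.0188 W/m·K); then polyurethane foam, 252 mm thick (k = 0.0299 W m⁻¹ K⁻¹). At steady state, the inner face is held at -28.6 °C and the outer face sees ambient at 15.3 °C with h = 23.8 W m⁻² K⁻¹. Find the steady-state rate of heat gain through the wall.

Q = 151 W

Treat each layer as a resistance in series:
  R_brass = L/(kA) = 0.00349/(106·43.7) = 7.534×10^-7 K/W
  R_phenolic foam = L/(kA) = 0.0795/(0.0188·43.7) = 0.09677 K/W
  R_polyurethane foam = L/(kA) = 0.252/(0.0299·43.7) = 0.1929 K/W
  R_conv,out = 1/(hA) = 1/(23.8·43.7) = 9.615×10^-4 K/W
ΣR = 7.534×10^-7 + 0.09677 + 0.1929 + 9.615×10^-4 = 0.2906 K/W
Q = ΔT/ΣR = (-28.6 °C − 15.3 °C)/0.2906 = -151 W
(Negative Q ⇒ heat flows inward; heat gain = 151 W.)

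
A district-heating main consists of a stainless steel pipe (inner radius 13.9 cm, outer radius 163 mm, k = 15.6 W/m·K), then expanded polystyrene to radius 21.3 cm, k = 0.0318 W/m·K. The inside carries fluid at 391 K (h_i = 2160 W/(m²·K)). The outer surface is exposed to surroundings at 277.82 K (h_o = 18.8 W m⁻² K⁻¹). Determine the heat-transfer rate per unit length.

Q' = 82.0 W/m

Treat each layer as a resistance in series:
  R'_conv,in = 1/(2πr h) = 1/(2π·0.139·2160) = 5.301×10^-4 m·K/W
  R'_stainless steel = ln(0.163/0.139)/(2πk) = 0.1593/(2π·15.6) = 0.001625 m·K/W
  R'_expanded polystyrene = ln(0.213/0.163)/(2πk) = 0.2675/(2π·0.0318) = 1.339 m·K/W
  R'_conv,out = 1/(2πr h) = 1/(2π·0.213·18.8) = 0.03975 m·K/W
ΣR = 5.301×10^-4 + 0.001625 + 1.339 + 0.03975 = 1.381 m·K/W
Q' = ΔT/ΣR = (391 K − 277.82 K)/1.381 = 82.0 W/m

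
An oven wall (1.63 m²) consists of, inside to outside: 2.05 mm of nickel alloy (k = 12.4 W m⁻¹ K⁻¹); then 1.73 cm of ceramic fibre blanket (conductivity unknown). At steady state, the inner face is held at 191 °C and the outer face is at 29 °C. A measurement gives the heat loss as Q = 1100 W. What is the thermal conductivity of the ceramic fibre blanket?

ΣR = ΔT/Q = |191 − 29|/1100 = 0.1473 K/W
Known resistances:
  R_nickel alloy = L/(kA) = 0.00205/(12.4·1.63) = 1.014×10^-4 K/W
R_ceramic fibre blanket = ΣR − ΣR_known = 0.1473 − 1.014×10^-4 = 0.1472 K/W
L/(kA) = 0.1472 ⇒ k = 0.0173/(0.1472·1.63) = 0.0721 W/m·K

k = 0.0721 W/m·K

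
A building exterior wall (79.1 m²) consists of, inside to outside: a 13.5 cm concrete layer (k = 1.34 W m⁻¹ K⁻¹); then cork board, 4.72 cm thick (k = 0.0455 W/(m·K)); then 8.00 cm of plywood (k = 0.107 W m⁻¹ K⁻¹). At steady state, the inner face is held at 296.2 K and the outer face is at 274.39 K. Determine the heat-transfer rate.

Series thermal resistances, inner to outer:
  R_concrete = L/(kA) = 0.135/(1.34·79.1) = 0.001274 K/W
  R_cork board = L/(kA) = 0.0472/(0.0455·79.1) = 0.01311 K/W
  R_plywood = L/(kA) = 0.0800/(0.107·79.1) = 0.009452 K/W
ΣR = 0.001274 + 0.01311 + 0.009452 = 0.02384 K/W
Q = ΔT/ΣR = (296.2 K − 274.39 K)/0.02384 = 915 W

Q = 915 W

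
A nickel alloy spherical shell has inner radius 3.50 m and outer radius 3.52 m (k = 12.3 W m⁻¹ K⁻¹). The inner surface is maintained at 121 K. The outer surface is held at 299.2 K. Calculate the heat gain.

Q = 4πk·ΔT/(1/r₁ − 1/r₂) = 4π × 12.3 × 178.2 / (1/3.50 − 1/3.52) = 1.70×10^7 W

Q = 17000 kW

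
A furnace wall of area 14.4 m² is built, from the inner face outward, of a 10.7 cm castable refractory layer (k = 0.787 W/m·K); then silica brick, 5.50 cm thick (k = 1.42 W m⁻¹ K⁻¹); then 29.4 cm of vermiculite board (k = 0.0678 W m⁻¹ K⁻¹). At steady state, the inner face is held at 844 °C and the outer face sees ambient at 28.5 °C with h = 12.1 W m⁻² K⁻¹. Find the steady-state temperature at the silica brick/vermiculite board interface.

T = 813 °C

Resistance network (inner→outer):
  R_castable refractory = L/(kA) = 0.107/(0.787·14.4) = 0.009442 K/W
  R_silica brick = L/(kA) = 0.0550/(1.42·14.4) = 0.002690 K/W
  R_vermiculite board = L/(kA) = 0.294/(0.0678·14.4) = 0.3011 K/W
  R_conv,out = 1/(hA) = 1/(12.1·14.4) = 0.005739 K/W
ΣR = 0.009442 + 0.002690 + 0.3011 + 0.005739 = 0.3190 K/W
Q = ΔT/ΣR = (844 °C − 28.5 °C)/0.3190 = 2556 W
From the inner boundary to the silica brick/vermiculite board interface, ΣR_partial = 0.01213 K/W.
T_interface = T_in − Q·ΣR_partial = 844 °C − (2556)(0.01213) = 813 °C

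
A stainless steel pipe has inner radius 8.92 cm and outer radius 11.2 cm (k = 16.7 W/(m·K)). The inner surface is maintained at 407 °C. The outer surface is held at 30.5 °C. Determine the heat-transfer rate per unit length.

Q' = 2πk·ΔT/ln(r₂/r₁) = 2π × 16.7 × 376.5 / ln(0.112/0.0892) = 1.74×10^5 W/m

Q' = 1.74×10^5 W/m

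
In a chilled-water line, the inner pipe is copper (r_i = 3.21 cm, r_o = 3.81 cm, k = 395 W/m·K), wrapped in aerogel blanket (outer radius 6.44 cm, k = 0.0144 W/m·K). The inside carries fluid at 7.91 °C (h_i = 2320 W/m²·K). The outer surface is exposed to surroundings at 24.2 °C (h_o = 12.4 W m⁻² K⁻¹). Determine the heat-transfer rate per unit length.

Series thermal resistances, inner to outer:
  R'_conv,in = 1/(2πr h) = 1/(2π·0.0321·2320) = 0.002137 m·K/W
  R'_copper = ln(0.0381/0.0321)/(2πk) = 0.1714/(2π·395) = 6.904×10^-5 m·K/W
  R'_aerogel blanket = ln(0.0644/0.0381)/(2πk) = 0.5249/(2π·0.0144) = 5.801 m·K/W
  R'_conv,out = 1/(2πr h) = 1/(2π·0.0644·12.4) = 0.1993 m·K/W
ΣR = 0.002137 + 6.904×10^-5 + 5.801 + 0.1993 = 6.003 m·K/W
Q' = ΔT/ΣR = (7.91 °C − 24.2 °C)/6.003 = -2.71 W/m
(Negative Q' ⇒ heat flows inward; heat gain = 2.71 W/m.)

Q' = 2.71 W/m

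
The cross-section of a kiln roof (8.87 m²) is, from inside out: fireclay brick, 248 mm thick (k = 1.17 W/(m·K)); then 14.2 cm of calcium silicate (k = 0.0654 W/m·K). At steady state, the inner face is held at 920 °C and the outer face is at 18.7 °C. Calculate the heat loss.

Series thermal resistances, inner to outer:
  R_fireclay brick = L/(kA) = 0.248/(1.17·8.87) = 0.02390 K/W
  R_calcium silicate = L/(kA) = 0.142/(0.0654·8.87) = 0.2448 K/W
ΣR = 0.02390 + 0.2448 = 0.2687 K/W
Q = ΔT/ΣR = (920 °C − 18.7 °C)/0.2687 = 3350 W

Q = 3350 W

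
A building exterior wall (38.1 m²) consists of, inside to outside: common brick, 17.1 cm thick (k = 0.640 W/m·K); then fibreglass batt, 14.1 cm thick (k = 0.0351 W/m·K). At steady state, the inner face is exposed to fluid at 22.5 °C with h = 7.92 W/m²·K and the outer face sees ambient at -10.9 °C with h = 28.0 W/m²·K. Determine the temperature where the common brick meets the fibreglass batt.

T = 19.5 °C

Treat each layer as a resistance in series:
  R_conv,in = 1/(hA) = 1/(7.92·38.1) = 0.003314 K/W
  R_common brick = L/(kA) = 0.171/(0.640·38.1) = 0.007013 K/W
  R_fibreglass batt = L/(kA) = 0.141/(0.0351·38.1) = 0.1054 K/W
  R_conv,out = 1/(hA) = 1/(28.0·38.1) = 9.374×10^-4 K/W
ΣR = 0.003314 + 0.007013 + 0.1054 + 9.374×10^-4 = 0.1167 K/W
Q = ΔT/ΣR = (22.5 °C − -10.9 °C)/0.1167 = 286.2 W
From the inner boundary to the common brick/fibreglass batt interface, ΣR_partial = 0.01033 K/W.
T_interface = T_in − Q·ΣR_partial = 22.5 °C − (286.2)(0.01033) = 19.5 °C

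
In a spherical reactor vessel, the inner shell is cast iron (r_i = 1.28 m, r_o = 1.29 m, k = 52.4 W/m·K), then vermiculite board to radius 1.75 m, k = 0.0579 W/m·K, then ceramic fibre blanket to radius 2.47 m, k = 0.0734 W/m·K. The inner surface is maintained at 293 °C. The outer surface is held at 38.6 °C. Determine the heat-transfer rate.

Q = 552 W

Series thermal resistances, inner to outer:
  R_cast iron = (1/1.28 − 1/1.29)/(4πk) = 0.006056/(4π·52.4) = 9.197×10^-6 K/W
  R_vermiculite board = (1/1.29 − 1/1.75)/(4πk) = 0.2038/(4π·0.0579) = 0.2801 K/W
  R_ceramic fibre blanket = (1/1.75 − 1/2.47)/(4πk) = 0.1666/(4π·0.0734) = 0.1806 K/W
ΣR = 9.197×10^-6 + 0.2801 + 0.1806 = 0.4607 K/W
Q = ΔT/ΣR = (293 °C − 38.6 °C)/0.4607 = 552 W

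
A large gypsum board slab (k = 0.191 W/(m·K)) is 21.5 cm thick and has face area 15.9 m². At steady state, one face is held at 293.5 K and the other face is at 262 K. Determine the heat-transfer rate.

Q = 445 W

Q = kA·ΔT/L = 0.191 × 15.9 × |293.5 K − 262 K| / 0.215 = 445 W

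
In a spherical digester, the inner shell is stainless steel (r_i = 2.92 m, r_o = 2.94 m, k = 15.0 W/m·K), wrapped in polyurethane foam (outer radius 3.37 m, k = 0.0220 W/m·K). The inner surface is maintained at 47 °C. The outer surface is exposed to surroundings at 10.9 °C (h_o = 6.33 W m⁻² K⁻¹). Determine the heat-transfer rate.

Q = 228 W

Series thermal resistances, inner to outer:
  R_stainless steel = (1/2.92 − 1/2.94)/(4πk) = 0.002330/(4π·15.0) = 1.236×10^-5 K/W
  R_polyurethane foam = (1/2.94 − 1/3.37)/(4πk) = 0.04340/(4π·0.0220) = 0.1570 K/W
  R_conv,out = 1/(4πr²h) = 1/(4π·3.37²·6.33) = 0.001107 K/W
ΣR = 1.236×10^-5 + 0.1570 + 0.001107 = 0.1581 K/W
Q = ΔT/ΣR = (47 °C − 10.9 °C)/0.1581 = 228 W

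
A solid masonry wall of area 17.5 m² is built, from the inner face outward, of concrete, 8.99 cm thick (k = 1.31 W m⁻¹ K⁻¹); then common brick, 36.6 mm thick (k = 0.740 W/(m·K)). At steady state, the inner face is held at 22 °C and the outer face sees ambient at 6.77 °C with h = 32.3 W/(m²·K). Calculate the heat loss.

Q = 1790 W

Resistance network (inner→outer):
  R_concrete = L/(kA) = 0.0899/(1.31·17.5) = 0.003921 K/W
  R_common brick = L/(kA) = 0.0366/(0.740·17.5) = 0.002826 K/W
  R_conv,out = 1/(hA) = 1/(32.3·17.5) = 0.001769 K/W
ΣR = 0.003921 + 0.002826 + 0.001769 = 0.008516 K/W
Q = ΔT/ΣR = (22 °C − 6.77 °C)/0.008516 = 1790 W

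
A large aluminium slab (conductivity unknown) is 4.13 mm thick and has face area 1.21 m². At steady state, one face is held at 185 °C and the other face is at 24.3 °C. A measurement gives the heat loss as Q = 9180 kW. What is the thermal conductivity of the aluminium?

ΣR = ΔT/Q = |185 − 24.3|/9.18×10^6 = 1.751×10^-5 K/W
L/(kA) = 1.751×10^-5 ⇒ k = 0.00413/(1.751×10^-5·1.21) = 195 W/m·K

k = 195 W/m·K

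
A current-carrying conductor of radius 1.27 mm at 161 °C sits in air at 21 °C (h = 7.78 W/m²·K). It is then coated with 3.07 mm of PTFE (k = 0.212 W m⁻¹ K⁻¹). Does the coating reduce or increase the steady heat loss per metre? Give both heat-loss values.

Critical radius for a cylinder: r_cr = k/h = 0.0272 m = 2.72 cm.
Outer radius after coating: r₂ = 0.00127 + 0.00307 = 0.00434 m.
Since r₁ < r_cr and r₂ ≤ r_cr, the coating moves toward the maximum at r_cr — heat loss rises.
Bare: R = 1/(2πr₁h) = 16.11 m·K/W; Q = 140/16.11 = 8.69 W/m.
Coated: R = R_cond + R_conv = 5.636 m·K/W; Q = 140/5.636 = 24.8 W/m.

increases: 8.69 → 24.8 W/m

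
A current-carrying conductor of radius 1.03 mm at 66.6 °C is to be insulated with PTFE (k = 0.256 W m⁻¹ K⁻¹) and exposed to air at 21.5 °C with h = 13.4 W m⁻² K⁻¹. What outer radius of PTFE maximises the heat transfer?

r_cr = 1.91 cm

For a cylinder, r_cr = k_ins/h = 0.256/13.4 = 0.0191 m = 1.91 cm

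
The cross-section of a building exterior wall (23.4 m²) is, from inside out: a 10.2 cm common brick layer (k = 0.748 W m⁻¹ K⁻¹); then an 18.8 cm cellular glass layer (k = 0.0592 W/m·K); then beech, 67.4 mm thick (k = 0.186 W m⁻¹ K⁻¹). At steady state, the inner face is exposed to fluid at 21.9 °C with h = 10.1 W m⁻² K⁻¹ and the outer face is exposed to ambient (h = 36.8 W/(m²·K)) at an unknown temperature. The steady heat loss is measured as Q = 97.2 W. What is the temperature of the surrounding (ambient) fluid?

T_out = 6.11 °C

Series resistances:
  R_conv,in = 1/(hA) = 1/(10.1·23.4) = 0.004231 K/W
  R_common brick = L/(kA) = 0.102/(0.748·23.4) = 0.005828 K/W
  R_cellular glass = L/(kA) = 0.188/(0.0592·23.4) = 0.1357 K/W
  R_beech = L/(kA) = 0.0674/(0.186·23.4) = 0.01549 K/W
  R_conv,out = 1/(hA) = 1/(36.8·23.4) = 0.001161 K/W
ΣR = 0.1624 K/W
ΔT = Q·ΣR = 97.2 × 0.1624 = 15.79 K
Heat flows outward, so T_out = T_in − ΔT = 21.9 − 15.79 = 6.11 °C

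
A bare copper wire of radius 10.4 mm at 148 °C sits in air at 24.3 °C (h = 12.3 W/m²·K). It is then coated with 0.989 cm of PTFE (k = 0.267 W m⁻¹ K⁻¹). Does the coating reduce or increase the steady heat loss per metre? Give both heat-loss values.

increases: 99.4 → 119 W/m

Critical radius for a cylinder: r_cr = k/h = 0.0217 m = 2.17 cm.
Outer radius after coating: r₂ = 0.0104 + 0.00989 = 0.02029 m.
Since r₁ < r_cr and r₂ ≤ r_cr, the coating moves toward the maximum at r_cr — heat loss rises.
Bare: R = 1/(2πr₁h) = 1.244 m·K/W; Q = 123.7/1.244 = 99.4 W/m.
Coated: R = R_cond + R_conv = 1.036 m·K/W; Q = 123.7/1.036 = 119 W/m.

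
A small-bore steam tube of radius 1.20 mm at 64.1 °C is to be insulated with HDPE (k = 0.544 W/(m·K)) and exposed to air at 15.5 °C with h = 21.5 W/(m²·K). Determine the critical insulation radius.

For a cylinder, r_cr = k_ins/h = 0.544/21.5 = 0.0253 m = 2.53 cm

r_cr = 2.53 cm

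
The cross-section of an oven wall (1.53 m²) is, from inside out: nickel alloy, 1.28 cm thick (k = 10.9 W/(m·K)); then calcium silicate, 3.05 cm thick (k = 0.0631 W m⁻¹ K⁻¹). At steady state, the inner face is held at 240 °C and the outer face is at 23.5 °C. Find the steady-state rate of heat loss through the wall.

Q = 684 W

Treat each layer as a resistance in series:
  R_nickel alloy = L/(kA) = 0.0128/(10.9·1.53) = 7.675×10^-4 K/W
  R_calcium silicate = L/(kA) = 0.0305/(0.0631·1.53) = 0.3159 K/W
ΣR = 7.675×10^-4 + 0.3159 = 0.3167 K/W
Q = ΔT/ΣR = (240 °C − 23.5 °C)/0.3167 = 684 W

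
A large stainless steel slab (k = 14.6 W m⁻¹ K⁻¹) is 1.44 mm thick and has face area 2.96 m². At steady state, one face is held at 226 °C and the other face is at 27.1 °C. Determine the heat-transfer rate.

Q = 5.97×10^6 W

Q = kA·ΔT/L = 14.6 × 2.96 × |226 °C − 27.1 °C| / 0.00144 = 5.97×10^6 W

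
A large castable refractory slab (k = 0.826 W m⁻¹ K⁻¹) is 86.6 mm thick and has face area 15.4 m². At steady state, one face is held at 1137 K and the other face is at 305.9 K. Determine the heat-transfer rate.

Q = kA·ΔT/L = 0.826 × 15.4 × |1137 K − 305.9 K| / 0.0866 = 1.22×10^5 W

Q = 122 kW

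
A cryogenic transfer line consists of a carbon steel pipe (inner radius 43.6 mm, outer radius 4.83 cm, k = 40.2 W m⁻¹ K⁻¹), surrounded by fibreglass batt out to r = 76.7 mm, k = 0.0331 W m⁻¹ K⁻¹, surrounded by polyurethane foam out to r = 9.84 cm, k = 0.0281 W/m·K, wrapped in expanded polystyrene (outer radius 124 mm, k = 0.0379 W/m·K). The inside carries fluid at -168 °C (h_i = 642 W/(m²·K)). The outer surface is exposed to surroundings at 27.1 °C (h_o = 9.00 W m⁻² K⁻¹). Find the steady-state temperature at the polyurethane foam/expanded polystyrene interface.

Series thermal resistances, inner to outer:
  R'_conv,in = 1/(2πr h) = 1/(2π·0.0436·642) = 0.005686 m·K/W
  R'_carbon steel = ln(0.0483/0.0436)/(2πk) = 0.1024/(2π·40.2) = 4.053×10^-4 m·K/W
  R'_fibreglass batt = ln(0.0767/0.0483)/(2πk) = 0.4625/(2π·0.0331) = 2.224 m·K/W
  R'_polyurethane foam = ln(0.0984/0.0767)/(2πk) = 0.2491/(2π·0.0281) = 1.411 m·K/W
  R'_expanded polystyrene = ln(0.124/0.0984)/(2πk) = 0.2312/(2π·0.0379) = 0.9711 m·K/W
  R'_conv,out = 1/(2πr h) = 1/(2π·0.124·9.00) = 0.1426 m·K/W
ΣR = 0.005686 + 4.053×10^-4 + 2.224 + 1.411 + 0.9711 + 0.1426 = 4.755 m·K/W
Q' = ΔT/ΣR = (-168 °C − 27.1 °C)/4.755 = -41.03 W/m
From the inner boundary to the polyurethane foam/expanded polystyrene interface, ΣR_partial = 3.641 m·K/W.
T_interface = T_in − Q'·ΣR_partial = -168 °C − (-41.03)(3.641) = -18.6 °C

T = -18.6 °C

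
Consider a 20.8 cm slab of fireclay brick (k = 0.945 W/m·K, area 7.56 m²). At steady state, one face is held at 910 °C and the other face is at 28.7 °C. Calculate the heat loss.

Q = 30300 W

Q = kA·ΔT/L = 0.945 × 7.56 × |910 °C − 28.7 °C| / 0.208 = 30300 W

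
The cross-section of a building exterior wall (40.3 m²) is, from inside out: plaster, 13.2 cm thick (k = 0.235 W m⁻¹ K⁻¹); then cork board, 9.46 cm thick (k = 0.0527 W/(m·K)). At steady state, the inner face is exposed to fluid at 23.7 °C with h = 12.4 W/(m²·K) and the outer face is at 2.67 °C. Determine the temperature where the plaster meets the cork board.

T = 18.2 °C

Series thermal resistances, inner to outer:
  R_conv,in = 1/(hA) = 1/(12.4·40.3) = 0.002001 K/W
  R_plaster = L/(kA) = 0.132/(0.235·40.3) = 0.01394 K/W
  R_cork board = L/(kA) = 0.0946/(0.0527·40.3) = 0.04454 K/W
ΣR = 0.002001 + 0.01394 + 0.04454 = 0.06048 K/W
Q = ΔT/ΣR = (23.7 °C − 2.67 °C)/0.06048 = 347.7 W
From the inner boundary to the plaster/cork board interface, ΣR_partial = 0.01594 K/W.
T_interface = T_in − Q·ΣR_partial = 23.7 °C − (347.7)(0.01594) = 18.2 °C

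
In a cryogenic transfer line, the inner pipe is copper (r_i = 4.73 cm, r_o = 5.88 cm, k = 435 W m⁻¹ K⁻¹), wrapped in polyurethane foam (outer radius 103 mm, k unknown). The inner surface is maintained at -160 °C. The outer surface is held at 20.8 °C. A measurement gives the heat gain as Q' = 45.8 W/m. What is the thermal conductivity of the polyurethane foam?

k = 0.0226 W/m·K

ΣR = ΔT/Q' = |-160 − 20.8|/45.8 = 3.948 m·K/W
Known resistances:
  R'_copper = ln(0.0588/0.0473)/(2πk) = 0.2176/(2π·435) = 7.963×10^-5 m·K/W
R_polyurethane foam = ΣR − ΣR_known = 3.948 − 7.963×10^-5 = 3.948 m·K/W
ln(r₂/r₁)/(2πk) = 3.948 ⇒ k = 0.5606/(2π·3.948) = 0.0226 W/m·K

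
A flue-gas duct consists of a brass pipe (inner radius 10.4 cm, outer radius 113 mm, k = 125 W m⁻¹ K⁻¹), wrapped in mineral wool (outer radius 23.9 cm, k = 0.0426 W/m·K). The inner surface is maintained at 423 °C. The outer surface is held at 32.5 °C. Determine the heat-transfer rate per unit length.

Treat each layer as a resistance in series:
  R'_brass = ln(0.113/0.104)/(2πk) = 0.08300/(2π·125) = 1.057×10^-4 m·K/W
  R'_mineral wool = ln(0.239/0.113)/(2πk) = 0.7491/(2π·0.0426) = 2.799 m·K/W
ΣR = 1.057×10^-4 + 2.799 = 2.799 m·K/W
Q' = ΔT/ΣR = (423 °C − 32.5 °C)/2.799 = 140 W/m

Q' = 140 W/m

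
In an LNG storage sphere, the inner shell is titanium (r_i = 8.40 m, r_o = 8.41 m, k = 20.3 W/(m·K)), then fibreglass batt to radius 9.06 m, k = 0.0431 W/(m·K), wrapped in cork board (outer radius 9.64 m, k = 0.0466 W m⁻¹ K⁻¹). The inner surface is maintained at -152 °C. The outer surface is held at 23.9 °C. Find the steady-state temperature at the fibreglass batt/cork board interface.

T = -49.7 °C

Treat each layer as a resistance in series:
  R_titanium = (1/8.40 − 1/8.41)/(4πk) = 1.416×10^-4/(4π·20.3) = 5.549×10^-7 K/W
  R_fibreglass batt = (1/8.41 − 1/9.06)/(4πk) = 0.008531/(4π·0.0431) = 0.01575 K/W
  R_cork board = (1/9.06 − 1/9.64)/(4πk) = 0.006641/(4π·0.0466) = 0.01134 K/W
ΣR = 5.549×10^-7 + 0.01575 + 0.01134 = 0.02709 K/W
Q = ΔT/ΣR = (-152 °C − 23.9 °C)/0.02709 = -6493 W
From the inner boundary to the fibreglass batt/cork board interface, ΣR_partial = 0.01575 K/W.
T_interface = T_in − Q·ΣR_partial = -152 °C − (-6493)(0.01575) = -49.7 °C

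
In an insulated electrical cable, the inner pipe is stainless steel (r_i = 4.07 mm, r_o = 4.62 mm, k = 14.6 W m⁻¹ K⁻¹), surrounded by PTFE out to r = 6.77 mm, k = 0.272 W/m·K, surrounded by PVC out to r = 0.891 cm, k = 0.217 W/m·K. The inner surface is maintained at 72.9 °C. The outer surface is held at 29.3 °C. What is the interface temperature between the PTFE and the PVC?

T = 49.9 °C

Resistance network (inner→outer):
  R'_stainless steel = ln(0.00462/0.00407)/(2πk) = 0.1268/(2π·14.6) = 0.001382 m·K/W
  R'_PTFE = ln(0.00677/0.00462)/(2πk) = 0.3821/(2π·0.272) = 0.2236 m·K/W
  R'_PVC = ln(0.00891/0.00677)/(2πk) = 0.2747/(2π·0.217) = 0.2015 m·K/W
ΣR = 0.001382 + 0.2236 + 0.2015 = 0.4265 m·K/W
Q' = ΔT/ΣR = (72.9 °C − 29.3 °C)/0.4265 = 102.2 W/m
From the inner boundary to the PTFE/PVC interface, ΣR_partial = 0.2250 m·K/W.
T_interface = T_in − Q'·ΣR_partial = 72.9 °C − (102.2)(0.2250) = 49.9 °C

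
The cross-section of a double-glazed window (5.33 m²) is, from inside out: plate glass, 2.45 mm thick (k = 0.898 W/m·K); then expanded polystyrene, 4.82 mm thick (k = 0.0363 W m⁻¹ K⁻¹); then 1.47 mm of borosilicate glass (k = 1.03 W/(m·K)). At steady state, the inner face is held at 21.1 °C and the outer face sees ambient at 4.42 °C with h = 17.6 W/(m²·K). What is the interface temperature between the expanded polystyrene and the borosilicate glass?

Treat each layer as a resistance in series:
  R_plate glass = L/(kA) = 0.00245/(0.898·5.33) = 5.119×10^-4 K/W
  R_expanded polystyrene = L/(kA) = 0.00482/(0.0363·5.33) = 0.02491 K/W
  R_borosilicate glass = L/(kA) = 0.00147/(1.03·5.33) = 2.678×10^-4 K/W
  R_conv,out = 1/(hA) = 1/(17.6·5.33) = 0.01066 K/W
ΣR = 5.119×10^-4 + 0.02491 + 2.678×10^-4 + 0.01066 = 0.03635 K/W
Q = ΔT/ΣR = (21.1 °C − 4.42 °C)/0.03635 = 458.9 W
From the inner boundary to the expanded polystyrene/borosilicate glass interface, ΣR_partial = 0.02542 K/W.
T_interface = T_in − Q·ΣR_partial = 21.1 °C − (458.9)(0.02542) = 9.43 °C

T = 9.43 °C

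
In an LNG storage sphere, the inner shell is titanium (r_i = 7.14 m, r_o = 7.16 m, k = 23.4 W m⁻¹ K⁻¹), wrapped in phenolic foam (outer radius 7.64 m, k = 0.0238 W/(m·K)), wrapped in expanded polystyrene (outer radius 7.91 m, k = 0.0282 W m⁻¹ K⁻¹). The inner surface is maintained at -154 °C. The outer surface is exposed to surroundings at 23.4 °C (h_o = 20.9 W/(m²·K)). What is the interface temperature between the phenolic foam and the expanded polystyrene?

Series thermal resistances, inner to outer:
  R_titanium = (1/7.14 − 1/7.16)/(4πk) = 3.912×10^-4/(4π·23.4) = 1.330×10^-6 K/W
  R_phenolic foam = (1/7.16 − 1/7.64)/(4πk) = 0.008775/(4π·0.0238) = 0.02934 K/W
  R_expanded polystyrene = (1/7.64 − 1/7.91)/(4πk) = 0.004468/(4π·0.0282) = 0.01261 K/W
  R_conv,out = 1/(4πr²h) = 1/(4π·7.91²·20.9) = 6.085×10^-5 K/W
ΣR = 1.330×10^-6 + 0.02934 + 0.01261 + 6.085×10^-5 = 0.04201 K/W
Q = ΔT/ΣR = (-154 °C − 23.4 °C)/0.04201 = -4223 W
From the inner boundary to the phenolic foam/expanded polystyrene interface, ΣR_partial = 0.02934 K/W.
T_interface = T_in − Q·ΣR_partial = -154 °C − (-4223)(0.02934) = -30.1 °C

T = -30.1 °C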